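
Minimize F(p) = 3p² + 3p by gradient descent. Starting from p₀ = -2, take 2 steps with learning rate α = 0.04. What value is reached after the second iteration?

-1.3664

F′(p) = 6p + 3
Step 1: F′(-2) = -9; p₁ = -2 − 0.04·(-9) = -1.64
Step 2: F′(-1.64) = -6.84; p₂ = -1.64 − 0.04·(-6.84) = -1.3664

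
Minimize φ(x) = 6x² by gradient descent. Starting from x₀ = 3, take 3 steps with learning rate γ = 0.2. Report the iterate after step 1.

φ′(x) = 12x
Step 1: φ′(3) = 36; x₁ = 3 − 0.2·36 = -4.2

-4.2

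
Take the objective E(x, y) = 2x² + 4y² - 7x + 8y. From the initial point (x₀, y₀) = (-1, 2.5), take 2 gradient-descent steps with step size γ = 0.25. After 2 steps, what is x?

1.75

∇E = (4x - 7, 8y + 8)
(x₁, y₁) = (-1, 2.5) − 0.25·(-11, 28) = (1.75, -4.5)
(x₂, y₂) = (1.75, -4.5) − 0.25·(0, -28) = (1.75, 2.5)
x = 1.75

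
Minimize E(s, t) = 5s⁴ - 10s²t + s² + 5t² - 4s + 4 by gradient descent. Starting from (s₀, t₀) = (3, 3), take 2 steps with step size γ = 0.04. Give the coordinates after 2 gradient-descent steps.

∇E = (20s³ - 20st + 2s - 4, -10s² + 10t)
(s₁, t₁) = (3, 3) − 0.04·(362, -60) = (-11.48, 5.4)
(s₂, t₂) = (-11.48, 5.4) − 0.04·(-29046.19584, -1263.904) = (1150.3678336, 55.95616)

(1150.3678336, 55.95616)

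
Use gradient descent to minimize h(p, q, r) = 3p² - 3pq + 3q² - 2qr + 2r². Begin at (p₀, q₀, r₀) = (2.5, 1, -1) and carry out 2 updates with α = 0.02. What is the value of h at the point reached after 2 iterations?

∇h = (6p - 3q, -3p + 6q - 2r, -2q + 4r)
(p₁, q₁, r₁) = (2.5, 1, -1) − 0.02·(12, 0.5, -6) = (2.26, 0.99, -0.88)
(p₂, q₂, r₂) = (2.26, 0.99, -0.88) − 0.02·(10.59, 0.92, -5.5) = (2.0482, 0.9716, -0.77)
h(2.0482, 0.9716, -0.77) = 12.12936004

12.12936004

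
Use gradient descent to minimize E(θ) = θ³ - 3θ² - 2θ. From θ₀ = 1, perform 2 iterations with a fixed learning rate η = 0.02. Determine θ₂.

E′(θ) = 3θ² - 6θ - 2
θ₁ = 1 − 0.02·(-5) = 1.1
θ₂ = 1.1 − 0.02·(-4.97) = 1.1994

1.1994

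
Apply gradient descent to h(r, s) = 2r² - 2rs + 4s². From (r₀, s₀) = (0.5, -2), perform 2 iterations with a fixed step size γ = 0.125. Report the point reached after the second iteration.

∇h = (4r - 2s, -2r + 8s)
(r₁, s₁) = (0.5, -2) − 0.125·(6, -17) = (-0.25, 0.125)
(r₂, s₂) = (-0.25, 0.125) − 0.125·(-1.25, 1.5) = (-0.09375, -0.0625)

(-0.09375, -0.0625)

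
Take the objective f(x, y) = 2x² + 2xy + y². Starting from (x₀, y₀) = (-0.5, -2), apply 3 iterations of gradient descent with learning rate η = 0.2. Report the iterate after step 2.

∇f = (4x + 2y, 2x + 2y)
(x₁, y₁) = (-0.5, -2) − 0.2·(-6, -5) = (0.7, -1)
(x₂, y₂) = (0.7, -1) − 0.2·(0.8, -0.6) = (0.54, -0.88)

(0.54, -0.88)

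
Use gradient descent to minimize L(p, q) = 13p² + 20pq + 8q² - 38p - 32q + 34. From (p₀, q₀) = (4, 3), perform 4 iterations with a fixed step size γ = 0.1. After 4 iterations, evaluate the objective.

3008798.33584896

∇L = (26p + 20q - 38, 20p + 16q - 32)
(p₁, q₁) = (4, 3) − 0.1·(126, 96) = (-8.6, -6.6)
(p₂, q₂) = (-8.6, -6.6) − 0.1·(-393.6, -309.6) = (30.76, 24.36)
(p₃, q₃) = (30.76, 24.36) − 0.1·(1248.96, 972.96) = (-94.136, -72.936)
(p₄, q₄) = (-94.136, -72.936) − 0.1·(-3944.256, -3081.696) = (300.2896, 235.2336)
L(300.2896, 235.2336) = 3008798.33584896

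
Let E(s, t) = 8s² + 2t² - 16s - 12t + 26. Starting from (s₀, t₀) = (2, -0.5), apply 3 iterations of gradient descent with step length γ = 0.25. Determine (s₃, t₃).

(-26, 3)

∇E = (16s - 16, 4t - 12)
Step 1: at (2, -0.5), ∇E = (16, -14) → (2, -0.5) − 0.25·(16, -14) = (-2, 3)
Step 2: at (-2, 3), ∇E = (-48, 0) → (-2, 3) − 0.25·(-48, 0) = (10, 3)
Step 3: at (10, 3), ∇E = (144, 0) → (10, 3) − 0.25·(144, 0) = (-26, 3)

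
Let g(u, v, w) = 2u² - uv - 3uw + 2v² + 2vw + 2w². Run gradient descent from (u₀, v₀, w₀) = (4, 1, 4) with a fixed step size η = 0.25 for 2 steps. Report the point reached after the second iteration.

(1.625, -0.4375, 2.9375)

∇g = (4u - v - 3w, -u + 4v + 2w, -3u + 2v + 4w)
Step 1: at (4, 1, 4), ∇g = (3, 8, 6) → (4, 1, 4) − 0.25·(3, 8, 6) = (3.25, -1, 2.5)
Step 2: at (3.25, -1, 2.5), ∇g = (6.5, -2.25, -1.75) → (3.25, -1, 2.5) − 0.25·(6.5, -2.25, -1.75) = (1.625, -0.4375, 2.9375)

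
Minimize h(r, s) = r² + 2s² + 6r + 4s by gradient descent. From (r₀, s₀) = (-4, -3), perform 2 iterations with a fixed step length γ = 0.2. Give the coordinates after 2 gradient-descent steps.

∇h = (2r + 6, 4s + 4)
Step 1: at (-4, -3), ∇h = (-2, -8) → (-4, -3) − 0.2·(-2, -8) = (-3.6, -1.4)
Step 2: at (-3.6, -1.4), ∇h = (-1.2, -1.6) → (-3.6, -1.4) − 0.2·(-1.2, -1.6) = (-3.36, -1.08)

(-3.36, -1.08)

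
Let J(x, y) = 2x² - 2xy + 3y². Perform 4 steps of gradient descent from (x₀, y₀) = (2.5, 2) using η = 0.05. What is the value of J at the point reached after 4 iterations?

4.2620359375

∇J = (4x - 2y, -2x + 6y)
Step 1: at (2.5, 2), ∇J = (6, 7) → (2.5, 2) − 0.05·(6, 7) = (2.2, 1.65)
Step 2: at (2.2, 1.65), ∇J = (5.5, 5.5) → (2.2, 1.65) − 0.05·(5.5, 5.5) = (1.925, 1.375)
Step 3: at (1.925, 1.375), ∇J = (4.95, 4.4) → (1.925, 1.375) − 0.05·(4.95, 4.4) = (1.6775, 1.155)
Step 4: at (1.6775, 1.155), ∇J = (4.4, 3.575) → (1.6775, 1.155) − 0.05·(4.4, 3.575) = (1.4575, 0.97625)
J(1.4575, 0.97625) = 4.2620359375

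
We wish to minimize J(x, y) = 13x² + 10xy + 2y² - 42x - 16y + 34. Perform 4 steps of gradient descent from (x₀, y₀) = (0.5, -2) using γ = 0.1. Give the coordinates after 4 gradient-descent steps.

∇J = (26x + 10y - 42, 10x + 4y - 16)
(x₁, y₁) = (0.5, -2) − 0.1·(-49, -19) = (5.4, -0.1)
(x₂, y₂) = (5.4, -0.1) − 0.1·(97.4, 37.6) = (-4.34, -3.86)
(x₃, y₃) = (-4.34, -3.86) − 0.1·(-193.44, -74.84) = (15.004, 3.624)
(x₄, y₄) = (15.004, 3.624) − 0.1·(384.344, 148.536) = (-23.4304, -11.2296)

(-23.4304, -11.2296)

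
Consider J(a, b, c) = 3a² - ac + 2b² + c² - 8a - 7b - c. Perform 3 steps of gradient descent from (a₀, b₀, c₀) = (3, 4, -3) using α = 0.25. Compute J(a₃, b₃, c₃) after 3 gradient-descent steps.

-12.002685546875

∇J = (6a - c - 8, 4b - 7, -a + 2c - 1)
Step 1: at (3, 4, -3), ∇J = (13, 9, -10) → (3, 4, -3) − 0.25·(13, 9, -10) = (-0.25, 1.75, -0.5)
Step 2: at (-0.25, 1.75, -0.5), ∇J = (-9, 0, -1.75) → (-0.25, 1.75, -0.5) − 0.25·(-9, 0, -1.75) = (2, 1.75, -0.0625)
Step 3: at (2, 1.75, -0.0625), ∇J = (4.0625, 0, -3.125) → (2, 1.75, -0.0625) − 0.25·(4.0625, 0, -3.125) = (0.984375, 1.75, 0.71875)
J(0.984375, 1.75, 0.71875) = -12.002685546875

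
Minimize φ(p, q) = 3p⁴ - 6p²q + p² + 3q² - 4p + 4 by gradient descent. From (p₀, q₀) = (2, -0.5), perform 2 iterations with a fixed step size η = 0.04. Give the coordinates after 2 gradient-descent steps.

∇φ = (12p³ - 12pq + 2p - 4, -6p² + 6q)
Step 1: at (2, -0.5), ∇φ = (108, -27) → (2, -0.5) − 0.04·(108, -27) = (-2.32, 0.58)
Step 2: at (-2.32, 0.58), ∇φ = (-142.338816, -28.8144) → (-2.32, 0.58) − 0.04·(-142.338816, -28.8144) = (3.37355264, 1.732576)

(3.37355264, 1.732576)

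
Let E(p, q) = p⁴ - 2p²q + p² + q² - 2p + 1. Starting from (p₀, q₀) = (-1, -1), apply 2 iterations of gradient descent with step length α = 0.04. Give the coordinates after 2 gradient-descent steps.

(-0.30601472, -0.751168)

∇E = (4p³ - 4pq + 2p - 2, -2p² + 2q)
(p₁, q₁) = (-1, -1) − 0.04·(-12, -4) = (-0.52, -0.84)
(p₂, q₂) = (-0.52, -0.84) − 0.04·(-5.349632, -2.2208) = (-0.30601472, -0.751168)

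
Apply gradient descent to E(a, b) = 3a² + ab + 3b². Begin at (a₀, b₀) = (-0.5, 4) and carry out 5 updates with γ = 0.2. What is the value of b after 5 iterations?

-0.01792

∇E = (6a + b, a + 6b)
(a₁, b₁) = (-0.5, 4) − 0.2·(1, 23.5) = (-0.7, -0.7)
(a₂, b₂) = (-0.7, -0.7) − 0.2·(-4.9, -4.9) = (0.28, 0.28)
(a₃, b₃) = (0.28, 0.28) − 0.2·(1.96, 1.96) = (-0.112, -0.112)
(a₄, b₄) = (-0.112, -0.112) − 0.2·(-0.784, -0.784) = (0.0448, 0.0448)
(a₅, b₅) = (0.0448, 0.0448) − 0.2·(0.3136, 0.3136) = (-0.01792, -0.01792)
b = -0.01792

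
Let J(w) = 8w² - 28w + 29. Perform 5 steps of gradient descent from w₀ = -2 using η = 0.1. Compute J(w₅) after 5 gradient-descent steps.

J′(w) = 16w - 28
Step 1: J′(-2) = -60; w₁ = -2 − 0.1·(-60) = 4
Step 2: J′(4) = 36; w₂ = 4 − 0.1·36 = 0.4
Step 3: J′(0.4) = -21.6; w₃ = 0.4 − 0.1·(-21.6) = 2.56
Step 4: J′(2.56) = 12.96; w₄ = 2.56 − 0.1·12.96 = 1.264
Step 5: J′(1.264) = -7.776; w₅ = 1.264 − 0.1·(-7.776) = 2.0416
J(2.0416) = 5.18024448

5.18024448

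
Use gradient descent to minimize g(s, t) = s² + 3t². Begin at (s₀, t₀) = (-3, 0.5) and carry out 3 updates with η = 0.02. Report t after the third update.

0.340736

∇g = (2s, 6t)
Step 1: at (-3, 0.5), ∇g = (-6, 3) → (-3, 0.5) − 0.02·(-6, 3) = (-2.88, 0.44)
Step 2: at (-2.88, 0.44), ∇g = (-5.76, 2.64) → (-2.88, 0.44) − 0.02·(-5.76, 2.64) = (-2.7648, 0.3872)
Step 3: at (-2.7648, 0.3872), ∇g = (-5.5296, 2.3232) → (-2.7648, 0.3872) − 0.02·(-5.5296, 2.3232) = (-2.654208, 0.340736)
t = 0.340736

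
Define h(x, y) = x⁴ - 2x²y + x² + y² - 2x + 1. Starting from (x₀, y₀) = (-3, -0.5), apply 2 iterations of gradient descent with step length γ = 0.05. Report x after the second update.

∇h = (4x³ - 4xy + 2x - 2, -2x² + 2y)
(x₁, y₁) = (-3, -0.5) − 0.05·(-122, -19) = (3.1, 0.45)
(x₂, y₂) = (3.1, 0.45) − 0.05·(117.784, -18.32) = (-2.7892, 1.366)
x = -2.7892

-2.7892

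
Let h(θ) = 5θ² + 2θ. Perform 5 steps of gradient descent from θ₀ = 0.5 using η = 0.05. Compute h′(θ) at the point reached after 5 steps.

h′(θ) = 10θ + 2
Step 1: h′(0.5) = 7; θ₁ = 0.5 − 0.05·7 = 0.15
Step 2: h′(0.15) = 3.5; θ₂ = 0.15 − 0.05·3.5 = -0.025
Step 3: h′(-0.025) = 1.75; θ₃ = -0.025 − 0.05·1.75 = -0.1125
Step 4: h′(-0.1125) = 0.875; θ₄ = -0.1125 − 0.05·0.875 = -0.15625
Step 5: h′(-0.15625) = 0.4375; θ₅ = -0.15625 − 0.05·0.4375 = -0.178125
h′(θ) at (-0.178125) = 0.21875

0.21875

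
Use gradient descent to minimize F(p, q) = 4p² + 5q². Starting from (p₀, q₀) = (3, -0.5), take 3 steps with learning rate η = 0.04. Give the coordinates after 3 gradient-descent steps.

(0.943296, -0.108)

∇F = (8p, 10q)
(p₁, q₁) = (3, -0.5) − 0.04·(24, -5) = (2.04, -0.3)
(p₂, q₂) = (2.04, -0.3) − 0.04·(16.32, -3) = (1.3872, -0.18)
(p₃, q₃) = (1.3872, -0.18) − 0.04·(11.0976, -1.8) = (0.943296, -0.108)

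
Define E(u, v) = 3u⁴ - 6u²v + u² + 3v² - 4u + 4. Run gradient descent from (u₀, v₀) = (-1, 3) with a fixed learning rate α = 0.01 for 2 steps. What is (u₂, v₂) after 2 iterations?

∇E = (12u³ - 12uv + 2u - 4, -6u² + 6v)
(u₁, v₁) = (-1, 3) − 0.01·(18, 12) = (-1.18, 2.88)
(u₂, v₂) = (-1.18, 2.88) − 0.01·(14.704416, 8.9256) = (-1.32704416, 2.790744)

(-1.32704416, 2.790744)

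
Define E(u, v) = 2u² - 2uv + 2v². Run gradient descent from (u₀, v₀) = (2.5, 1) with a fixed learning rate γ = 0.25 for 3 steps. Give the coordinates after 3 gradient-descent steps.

(0.125, 0.3125)

∇E = (4u - 2v, -2u + 4v)
(u₁, v₁) = (2.5, 1) − 0.25·(8, -1) = (0.5, 1.25)
(u₂, v₂) = (0.5, 1.25) − 0.25·(-0.5, 4) = (0.625, 0.25)
(u₃, v₃) = (0.625, 0.25) − 0.25·(2, -0.25) = (0.125, 0.3125)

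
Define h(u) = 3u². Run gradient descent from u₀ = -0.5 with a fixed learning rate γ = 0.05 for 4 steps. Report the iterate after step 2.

h′(u) = 6u
Step 1: h′(-0.5) = -3; u₁ = -0.5 − 0.05·(-3) = -0.35
Step 2: h′(-0.35) = -2.1; u₂ = -0.35 − 0.05·(-2.1) = -0.245

-0.245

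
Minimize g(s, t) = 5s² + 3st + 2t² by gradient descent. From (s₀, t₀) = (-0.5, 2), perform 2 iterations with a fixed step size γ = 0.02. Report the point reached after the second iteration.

(-0.5282, 1.7516)

∇g = (10s + 3t, 3s + 4t)
Step 1: at (-0.5, 2), ∇g = (1, 6.5) → (-0.5, 2) − 0.02·(1, 6.5) = (-0.52, 1.87)
Step 2: at (-0.52, 1.87), ∇g = (0.41, 5.92) → (-0.52, 1.87) − 0.02·(0.41, 5.92) = (-0.5282, 1.7516)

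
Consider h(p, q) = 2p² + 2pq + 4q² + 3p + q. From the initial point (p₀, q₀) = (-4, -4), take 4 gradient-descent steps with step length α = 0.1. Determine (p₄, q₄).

(-1.0696, 0.188)

∇h = (4p + 2q + 3, 2p + 8q + 1)
(p₁, q₁) = (-4, -4) − 0.1·(-21, -39) = (-1.9, -0.1)
(p₂, q₂) = (-1.9, -0.1) − 0.1·(-4.8, -3.6) = (-1.42, 0.26)
(p₃, q₃) = (-1.42, 0.26) − 0.1·(-2.16, 0.24) = (-1.204, 0.236)
(p₄, q₄) = (-1.204, 0.236) − 0.1·(-1.344, 0.48) = (-1.0696, 0.188)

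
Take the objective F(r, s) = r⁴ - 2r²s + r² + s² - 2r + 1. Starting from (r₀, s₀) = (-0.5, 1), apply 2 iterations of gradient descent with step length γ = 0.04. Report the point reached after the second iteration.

∇F = (4r³ - 4rs + 2r - 2, -2r² + 2s)
Step 1: at (-0.5, 1), ∇F = (-1.5, 1.5) → (-0.5, 1) − 0.04·(-1.5, 1.5) = (-0.44, 0.94)
Step 2: at (-0.44, 0.94), ∇F = (-1.566336, 1.4928) → (-0.44, 0.94) − 0.04·(-1.566336, 1.4928) = (-0.37734656, 0.880288)

(-0.37734656, 0.880288)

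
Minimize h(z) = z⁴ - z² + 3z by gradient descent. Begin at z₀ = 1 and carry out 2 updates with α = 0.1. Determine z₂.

0.25

h′(z) = 4z³ - 2z + 3
Step 1: h′(1) = 5; z₁ = 1 − 0.1·5 = 0.5
Step 2: h′(0.5) = 2.5; z₂ = 0.5 − 0.1·2.5 = 0.25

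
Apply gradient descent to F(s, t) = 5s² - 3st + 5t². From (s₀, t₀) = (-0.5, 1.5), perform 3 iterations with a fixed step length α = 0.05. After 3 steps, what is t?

0.1801875

∇F = (10s - 3t, -3s + 10t)
(s₁, t₁) = (-0.5, 1.5) − 0.05·(-9.5, 16.5) = (-0.025, 0.675)
(s₂, t₂) = (-0.025, 0.675) − 0.05·(-2.275, 6.825) = (0.08875, 0.33375)
(s₃, t₃) = (0.08875, 0.33375) − 0.05·(-0.11375, 3.07125) = (0.0944375, 0.1801875)
t = 0.1801875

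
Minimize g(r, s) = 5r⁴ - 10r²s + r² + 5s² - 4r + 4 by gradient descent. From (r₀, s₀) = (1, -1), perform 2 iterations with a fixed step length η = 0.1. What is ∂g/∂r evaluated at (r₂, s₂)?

∇g = (20r³ - 20rs + 2r - 4, -10r² + 10s)
(r₁, s₁) = (1, -1) − 0.1·(38, -20) = (-2.8, 1)
(r₂, s₂) = (-2.8, 1) − 0.1·(-392.64, -68.4) = (36.464, 7.84)
∂g/∂r at (36.464, 7.84) = 964019.05010688

964019.05010688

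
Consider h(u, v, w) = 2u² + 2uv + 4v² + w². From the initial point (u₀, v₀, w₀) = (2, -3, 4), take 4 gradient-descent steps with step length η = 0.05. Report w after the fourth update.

∇h = (4u + 2v, 2u + 8v, 2w)
(u₁, v₁, w₁) = (2, -3, 4) − 0.05·(2, -20, 8) = (1.9, -2, 3.6)
(u₂, v₂, w₂) = (1.9, -2, 3.6) − 0.05·(3.6, -12.2, 7.2) = (1.72, -1.39, 3.24)
(u₃, v₃, w₃) = (1.72, -1.39, 3.24) − 0.05·(4.1, -7.68, 6.48) = (1.515, -1.006, 2.916)
(u₄, v₄, w₄) = (1.515, -1.006, 2.916) − 0.05·(4.048, -5.018, 5.832) = (1.3126, -0.7551, 2.6244)
w = 2.6244

2.6244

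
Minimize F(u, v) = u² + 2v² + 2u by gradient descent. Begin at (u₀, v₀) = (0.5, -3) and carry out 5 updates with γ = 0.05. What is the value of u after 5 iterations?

-0.114265

∇F = (2u + 2, 4v)
Step 1: at (0.5, -3), ∇F = (3, -12) → (0.5, -3) − 0.05·(3, -12) = (0.35, -2.4)
Step 2: at (0.35, -2.4), ∇F = (2.7, -9.6) → (0.35, -2.4) − 0.05·(2.7, -9.6) = (0.215, -1.92)
Step 3: at (0.215, -1.92), ∇F = (2.43, -7.68) → (0.215, -1.92) − 0.05·(2.43, -7.68) = (0.0935, -1.536)
Step 4: at (0.0935, -1.536), ∇F = (2.187, -6.144) → (0.0935, -1.536) − 0.05·(2.187, -6.144) = (-0.01585, -1.2288)
Step 5: at (-0.01585, -1.2288), ∇F = (1.9683, -4.9152) → (-0.01585, -1.2288) − 0.05·(1.9683, -4.9152) = (-0.114265, -0.98304)
u = -0.114265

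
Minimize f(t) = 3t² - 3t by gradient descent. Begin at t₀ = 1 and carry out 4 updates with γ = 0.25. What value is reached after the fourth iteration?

f′(t) = 6t - 3
t₁ = 1 − 0.25·3 = 0.25
t₂ = 0.25 − 0.25·(-1.5) = 0.625
t₃ = 0.625 − 0.25·0.75 = 0.4375
t₄ = 0.4375 − 0.25·(-0.375) = 0.53125

0.53125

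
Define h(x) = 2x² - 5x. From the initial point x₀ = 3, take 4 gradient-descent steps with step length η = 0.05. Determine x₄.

1.9668

h′(x) = 4x - 5
Step 1: h′(3) = 7; x₁ = 3 − 0.05·7 = 2.65
Step 2: h′(2.65) = 5.6; x₂ = 2.65 − 0.05·5.6 = 2.37
Step 3: h′(2.37) = 4.48; x₃ = 2.37 − 0.05·4.48 = 2.146
Step 4: h′(2.146) = 3.584; x₄ = 2.146 − 0.05·3.584 = 1.9668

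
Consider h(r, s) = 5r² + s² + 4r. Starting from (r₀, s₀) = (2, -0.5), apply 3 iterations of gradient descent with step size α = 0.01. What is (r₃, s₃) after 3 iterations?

∇h = (10r + 4, 2s)
Step 1: at (2, -0.5), ∇h = (24, -1) → (2, -0.5) − 0.01·(24, -1) = (1.76, -0.49)
Step 2: at (1.76, -0.49), ∇h = (21.6, -0.98) → (1.76, -0.49) − 0.01·(21.6, -0.98) = (1.544, -0.4802)
Step 3: at (1.544, -0.4802), ∇h = (19.44, -0.9604) → (1.544, -0.4802) − 0.01·(19.44, -0.9604) = (1.3496, -0.470596)

(1.3496, -0.470596)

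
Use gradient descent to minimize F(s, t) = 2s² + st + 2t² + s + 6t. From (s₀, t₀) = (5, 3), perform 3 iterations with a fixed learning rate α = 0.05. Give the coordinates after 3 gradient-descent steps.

∇F = (4s + t + 1, s + 4t + 6)
(s₁, t₁) = (5, 3) − 0.05·(24, 23) = (3.8, 1.85)
(s₂, t₂) = (3.8, 1.85) − 0.05·(18.05, 17.2) = (2.8975, 0.99)
(s₃, t₃) = (2.8975, 0.99) − 0.05·(13.58, 12.8575) = (2.2185, 0.347125)

(2.2185, 0.347125)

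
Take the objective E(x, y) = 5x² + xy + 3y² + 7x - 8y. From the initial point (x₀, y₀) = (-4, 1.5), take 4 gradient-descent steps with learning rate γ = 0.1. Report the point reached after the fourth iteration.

∇E = (10x + y + 7, x + 6y - 8)
Step 1: at (-4, 1.5), ∇E = (-31.5, -3) → (-4, 1.5) − 0.1·(-31.5, -3) = (-0.85, 1.8)
Step 2: at (-0.85, 1.8), ∇E = (0.3, 1.95) → (-0.85, 1.8) − 0.1·(0.3, 1.95) = (-0.88, 1.605)
Step 3: at (-0.88, 1.605), ∇E = (-0.195, 0.75) → (-0.88, 1.605) − 0.1·(-0.195, 0.75) = (-0.8605, 1.53)
Step 4: at (-0.8605, 1.53), ∇E = (-0.075, 0.3195) → (-0.8605, 1.53) − 0.1·(-0.075, 0.3195) = (-0.853, 1.49805)

(-0.853, 1.49805)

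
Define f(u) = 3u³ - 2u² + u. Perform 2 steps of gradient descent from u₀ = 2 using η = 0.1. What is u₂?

f′(u) = 9u² - 4u + 1
Step 1: f′(2) = 29; u₁ = 2 − 0.1·29 = -0.9
Step 2: f′(-0.9) = 11.89; u₂ = -0.9 − 0.1·11.89 = -2.089

-2.089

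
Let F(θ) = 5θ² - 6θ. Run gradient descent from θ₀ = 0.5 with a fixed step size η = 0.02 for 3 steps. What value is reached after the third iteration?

F′(θ) = 10θ - 6
θ₁ = 0.5 − 0.02·(-1) = 0.52
θ₂ = 0.52 − 0.02·(-0.8) = 0.536
θ₃ = 0.536 − 0.02·(-0.64) = 0.5488

0.5488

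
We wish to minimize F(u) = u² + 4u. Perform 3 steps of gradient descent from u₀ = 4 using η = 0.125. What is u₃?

F′(u) = 2u + 4
Step 1: F′(4) = 12; u₁ = 4 − 0.125·12 = 2.5
Step 2: F′(2.5) = 9; u₂ = 2.5 − 0.125·9 = 1.375
Step 3: F′(1.375) = 6.75; u₃ = 1.375 − 0.125·6.75 = 0.53125

0.53125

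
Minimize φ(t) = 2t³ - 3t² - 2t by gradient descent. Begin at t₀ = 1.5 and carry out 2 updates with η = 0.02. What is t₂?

1.4117

φ′(t) = 6t² - 6t - 2
t₁ = 1.5 − 0.02·2.5 = 1.45
t₂ = 1.45 − 0.02·1.915 = 1.4117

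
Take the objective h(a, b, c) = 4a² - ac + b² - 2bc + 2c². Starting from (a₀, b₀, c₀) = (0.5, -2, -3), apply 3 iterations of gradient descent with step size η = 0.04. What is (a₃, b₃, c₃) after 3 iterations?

(-0.066304, -2.147648, -2.177664)

∇h = (8a - c, 2b - 2c, -a - 2b + 4c)
(a₁, b₁, c₁) = (0.5, -2, -3) − 0.04·(7, 2, -8.5) = (0.22, -2.08, -2.66)
(a₂, b₂, c₂) = (0.22, -2.08, -2.66) − 0.04·(4.42, 1.16, -6.7) = (0.0432, -2.1264, -2.392)
(a₃, b₃, c₃) = (0.0432, -2.1264, -2.392) − 0.04·(2.7376, 0.5312, -5.3584) = (-0.066304, -2.147648, -2.177664)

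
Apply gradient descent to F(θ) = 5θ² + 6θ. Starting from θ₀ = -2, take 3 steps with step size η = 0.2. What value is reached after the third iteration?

0.8

F′(θ) = 10θ + 6
θ₁ = -2 − 0.2·(-14) = 0.8
θ₂ = 0.8 − 0.2·14 = -2
θ₃ = -2 − 0.2·(-14) = 0.8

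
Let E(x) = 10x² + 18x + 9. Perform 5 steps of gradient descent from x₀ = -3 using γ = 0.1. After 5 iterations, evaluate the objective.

45

E′(x) = 20x + 18
x₁ = -3 − 0.1·(-42) = 1.2
x₂ = 1.2 − 0.1·42 = -3
x₃ = -3 − 0.1·(-42) = 1.2
x₄ = 1.2 − 0.1·42 = -3
x₅ = -3 − 0.1·(-42) = 1.2
E(1.2) = 45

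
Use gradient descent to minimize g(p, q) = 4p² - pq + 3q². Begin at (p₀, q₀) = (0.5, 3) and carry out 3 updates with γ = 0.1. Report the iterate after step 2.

(0.205, 0.54)

∇g = (8p - q, -p + 6q)
Step 1: at (0.5, 3), ∇g = (1, 17.5) → (0.5, 3) − 0.1·(1, 17.5) = (0.4, 1.25)
Step 2: at (0.4, 1.25), ∇g = (1.95, 7.1) → (0.4, 1.25) − 0.1·(1.95, 7.1) = (0.205, 0.54)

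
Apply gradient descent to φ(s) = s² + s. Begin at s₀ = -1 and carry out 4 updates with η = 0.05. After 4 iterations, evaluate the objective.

-0.1423831975

φ′(s) = 2s + 1
Step 1: φ′(-1) = -1; s₁ = -1 − 0.05·(-1) = -0.95
Step 2: φ′(-0.95) = -0.9; s₂ = -0.95 − 0.05·(-0.9) = -0.905
Step 3: φ′(-0.905) = -0.81; s₃ = -0.905 − 0.05·(-0.81) = -0.8645
Step 4: φ′(-0.8645) = -0.729; s₄ = -0.8645 − 0.05·(-0.729) = -0.82805
φ(-0.82805) = -0.1423831975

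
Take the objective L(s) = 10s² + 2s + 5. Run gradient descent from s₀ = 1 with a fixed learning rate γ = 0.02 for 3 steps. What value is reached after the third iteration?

0.1376

L′(s) = 20s + 2
s₁ = 1 − 0.02·22 = 0.56
s₂ = 0.56 − 0.02·13.2 = 0.296
s₃ = 0.296 − 0.02·7.92 = 0.1376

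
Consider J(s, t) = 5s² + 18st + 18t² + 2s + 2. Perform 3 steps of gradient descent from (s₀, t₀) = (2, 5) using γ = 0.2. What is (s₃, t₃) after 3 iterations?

(-1274.928, -2490.808)

∇J = (10s + 18t + 2, 18s + 36t)
Step 1: at (2, 5), ∇J = (112, 216) → (2, 5) − 0.2·(112, 216) = (-20.4, -38.2)
Step 2: at (-20.4, -38.2), ∇J = (-889.6, -1742.4) → (-20.4, -38.2) − 0.2·(-889.6, -1742.4) = (157.52, 310.28)
Step 3: at (157.52, 310.28), ∇J = (7162.24, 14005.44) → (157.52, 310.28) − 0.2·(7162.24, 14005.44) = (-1274.928, -2490.808)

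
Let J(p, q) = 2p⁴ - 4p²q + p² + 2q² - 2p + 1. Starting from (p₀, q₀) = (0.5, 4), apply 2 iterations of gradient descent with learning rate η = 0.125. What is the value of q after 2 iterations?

4.1875

∇J = (8p³ - 8pq + 2p - 2, -4p² + 4q)
(p₁, q₁) = (0.5, 4) − 0.125·(-16, 15) = (2.5, 2.125)
(p₂, q₂) = (2.5, 2.125) − 0.125·(85.5, -16.5) = (-8.1875, 4.1875)
q = 4.1875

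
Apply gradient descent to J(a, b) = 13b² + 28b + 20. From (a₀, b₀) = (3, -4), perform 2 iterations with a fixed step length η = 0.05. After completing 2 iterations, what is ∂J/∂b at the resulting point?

∇J = (0, 26b + 28)
(a₁, b₁) = (3, -4) − 0.05·(0, -76) = (3, -0.2)
(a₂, b₂) = (3, -0.2) − 0.05·(0, 22.8) = (3, -1.34)
∂J/∂b at (3, -1.34) = -6.84

-6.84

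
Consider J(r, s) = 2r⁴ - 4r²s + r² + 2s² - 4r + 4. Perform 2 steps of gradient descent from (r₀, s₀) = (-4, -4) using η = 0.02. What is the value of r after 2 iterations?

∇J = (8r³ - 8rs + 2r - 4, -4r² + 4s)
(r₁, s₁) = (-4, -4) − 0.02·(-652, -80) = (9.04, -2.4)
(r₂, s₂) = (9.04, -2.4) − 0.02·(6097.754112, -336.4864) = (-112.91508224, 4.329728)
r = -112.91508224

-112.91508224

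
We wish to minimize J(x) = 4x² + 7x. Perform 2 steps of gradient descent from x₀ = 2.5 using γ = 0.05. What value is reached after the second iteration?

J′(x) = 8x + 7
x₁ = 2.5 − 0.05·27 = 1.15
x₂ = 1.15 − 0.05·16.2 = 0.34

0.34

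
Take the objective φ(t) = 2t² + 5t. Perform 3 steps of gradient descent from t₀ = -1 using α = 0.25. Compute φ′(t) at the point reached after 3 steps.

φ′(t) = 4t + 5
t₁ = -1 − 0.25·1 = -1.25
t₂ = -1.25 − 0.25·0 = -1.25
t₃ = -1.25 − 0.25·0 = -1.25
φ′(t) at (-1.25) = 0

0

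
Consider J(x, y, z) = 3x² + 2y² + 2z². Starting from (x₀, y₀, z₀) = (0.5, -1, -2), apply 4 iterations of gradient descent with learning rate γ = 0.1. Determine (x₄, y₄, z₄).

(0.0128, -0.1296, -0.2592)

∇J = (6x, 4y, 4z)
Step 1: at (0.5, -1, -2), ∇J = (3, -4, -8) → (0.5, -1, -2) − 0.1·(3, -4, -8) = (0.2, -0.6, -1.2)
Step 2: at (0.2, -0.6, -1.2), ∇J = (1.2, -2.4, -4.8) → (0.2, -0.6, -1.2) − 0.1·(1.2, -2.4, -4.8) = (0.08, -0.36, -0.72)
Step 3: at (0.08, -0.36, -0.72), ∇J = (0.48, -1.44, -2.88) → (0.08, -0.36, -0.72) − 0.1·(0.48, -1.44, -2.88) = (0.032, -0.216, -0.432)
Step 4: at (0.032, -0.216, -0.432), ∇J = (0.192, -0.864, -1.728) → (0.032, -0.216, -0.432) − 0.1·(0.192, -0.864, -1.728) = (0.0128, -0.1296, -0.2592)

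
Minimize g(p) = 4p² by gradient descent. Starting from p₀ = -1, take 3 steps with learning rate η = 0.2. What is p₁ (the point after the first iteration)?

g′(p) = 8p
p₁ = -1 − 0.2·(-8) = 0.6

0.6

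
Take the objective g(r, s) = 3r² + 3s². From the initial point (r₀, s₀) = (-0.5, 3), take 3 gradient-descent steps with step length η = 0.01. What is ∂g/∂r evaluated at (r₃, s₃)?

∇g = (6r, 6s)
(r₁, s₁) = (-0.5, 3) − 0.01·(-3, 18) = (-0.47, 2.82)
(r₂, s₂) = (-0.47, 2.82) − 0.01·(-2.82, 16.92) = (-0.4418, 2.6508)
(r₃, s₃) = (-0.4418, 2.6508) − 0.01·(-2.6508, 15.9048) = (-0.415292, 2.491752)
∂g/∂r at (-0.415292, 2.491752) = -2.491752

-2.491752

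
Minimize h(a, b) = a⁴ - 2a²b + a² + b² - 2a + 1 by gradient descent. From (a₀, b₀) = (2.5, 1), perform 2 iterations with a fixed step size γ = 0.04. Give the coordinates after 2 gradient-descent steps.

(0.39770368, 1.312672)

∇h = (4a³ - 4ab + 2a - 2, -2a² + 2b)
Step 1: at (2.5, 1), ∇h = (55.5, -10.5) → (2.5, 1) − 0.04·(55.5, -10.5) = (0.28, 1.42)
Step 2: at (0.28, 1.42), ∇h = (-2.942592, 2.6832) → (0.28, 1.42) − 0.04·(-2.942592, 2.6832) = (0.39770368, 1.312672)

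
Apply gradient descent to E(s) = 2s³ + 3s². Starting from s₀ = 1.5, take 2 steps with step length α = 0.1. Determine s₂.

E′(s) = 6s² + 6s
s₁ = 1.5 − 0.1·22.5 = -0.75
s₂ = -0.75 − 0.1·(-1.125) = -0.6375

-0.6375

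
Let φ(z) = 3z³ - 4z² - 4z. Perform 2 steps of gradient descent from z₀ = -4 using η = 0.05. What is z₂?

φ′(z) = 9z² - 8z - 4
z₁ = -4 − 0.05·172 = -12.6
z₂ = -12.6 − 0.05·1525.64 = -88.882

-88.882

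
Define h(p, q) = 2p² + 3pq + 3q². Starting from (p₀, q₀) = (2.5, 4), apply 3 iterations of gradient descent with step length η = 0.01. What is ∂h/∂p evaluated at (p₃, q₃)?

16.9612875

∇h = (4p + 3q, 3p + 6q)
(p₁, q₁) = (2.5, 4) − 0.01·(22, 31.5) = (2.28, 3.685)
(p₂, q₂) = (2.28, 3.685) − 0.01·(20.175, 28.95) = (2.07825, 3.3955)
(p₃, q₃) = (2.07825, 3.3955) − 0.01·(18.4995, 26.60775) = (1.893255, 3.1294225)
∂h/∂p at (1.893255, 3.1294225) = 16.9612875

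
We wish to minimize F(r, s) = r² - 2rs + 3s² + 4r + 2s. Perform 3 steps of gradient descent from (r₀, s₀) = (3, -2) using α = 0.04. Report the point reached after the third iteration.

(1.584448, -0.619904)

∇F = (2r - 2s + 4, -2r + 6s + 2)
Step 1: at (3, -2), ∇F = (14, -16) → (3, -2) − 0.04·(14, -16) = (2.44, -1.36)
Step 2: at (2.44, -1.36), ∇F = (11.6, -11.04) → (2.44, -1.36) − 0.04·(11.6, -11.04) = (1.976, -0.9184)
Step 3: at (1.976, -0.9184), ∇F = (9.7888, -7.4624) → (1.976, -0.9184) − 0.04·(9.7888, -7.4624) = (1.584448, -0.619904)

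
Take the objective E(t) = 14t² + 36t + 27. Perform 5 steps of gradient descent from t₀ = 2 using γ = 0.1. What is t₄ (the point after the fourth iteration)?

E′(t) = 28t + 36
Step 1: E′(2) = 92; t₁ = 2 − 0.1·92 = -7.2
Step 2: E′(-7.2) = -165.6; t₂ = -7.2 − 0.1·(-165.6) = 9.36
Step 3: E′(9.36) = 298.08; t₃ = 9.36 − 0.1·298.08 = -20.448
Step 4: E′(-20.448) = -536.544; t₄ = -20.448 − 0.1·(-536.544) = 33.2064

33.2064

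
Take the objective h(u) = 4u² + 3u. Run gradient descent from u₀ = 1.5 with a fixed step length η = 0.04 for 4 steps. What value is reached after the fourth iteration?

h′(u) = 8u + 3
Step 1: h′(1.5) = 15; u₁ = 1.5 − 0.04·15 = 0.9
Step 2: h′(0.9) = 10.2; u₂ = 0.9 − 0.04·10.2 = 0.492
Step 3: h′(0.492) = 6.936; u₃ = 0.492 − 0.04·6.936 = 0.21456
Step 4: h′(0.21456) = 4.71648; u₄ = 0.21456 − 0.04·4.71648 = 0.0259008

0.0259008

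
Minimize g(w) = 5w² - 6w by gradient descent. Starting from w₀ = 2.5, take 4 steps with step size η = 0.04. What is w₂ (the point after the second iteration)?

g′(w) = 10w - 6
Step 1: g′(2.5) = 19; w₁ = 2.5 − 0.04·19 = 1.74
Step 2: g′(1.74) = 11.4; w₂ = 1.74 − 0.04·11.4 = 1.284

1.284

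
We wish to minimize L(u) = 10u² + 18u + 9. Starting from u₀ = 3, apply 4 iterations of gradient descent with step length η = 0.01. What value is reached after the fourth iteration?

0.69744

L′(u) = 20u + 18
Step 1: L′(3) = 78; u₁ = 3 − 0.01·78 = 2.22
Step 2: L′(2.22) = 62.4; u₂ = 2.22 − 0.01·62.4 = 1.596
Step 3: L′(1.596) = 49.92; u₃ = 1.596 − 0.01·49.92 = 1.0968
Step 4: L′(1.0968) = 39.936; u₄ = 1.0968 − 0.01·39.936 = 0.69744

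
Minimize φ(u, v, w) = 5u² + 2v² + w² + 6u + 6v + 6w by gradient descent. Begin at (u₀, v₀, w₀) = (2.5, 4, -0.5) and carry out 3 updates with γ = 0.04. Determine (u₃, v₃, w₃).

∇φ = (10u + 6, 4v + 6, 2w + 6)
(u₁, v₁, w₁) = (2.5, 4, -0.5) − 0.04·(31, 22, 5) = (1.26, 3.12, -0.7)
(u₂, v₂, w₂) = (1.26, 3.12, -0.7) − 0.04·(18.6, 18.48, 4.6) = (0.516, 2.3808, -0.884)
(u₃, v₃, w₃) = (0.516, 2.3808, -0.884) − 0.04·(11.16, 15.5232, 4.232) = (0.0696, 1.759872, -1.05328)

(0.0696, 1.759872, -1.05328)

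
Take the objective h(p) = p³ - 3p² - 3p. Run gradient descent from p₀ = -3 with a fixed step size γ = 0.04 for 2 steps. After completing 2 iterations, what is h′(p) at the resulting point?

h′(p) = 3p² - 6p - 3
p₁ = -3 − 0.04·42 = -4.68
p₂ = -4.68 − 0.04·90.7872 = -8.311488
h′(p) at (-8.311488) = 254.111426322432

254.111426322432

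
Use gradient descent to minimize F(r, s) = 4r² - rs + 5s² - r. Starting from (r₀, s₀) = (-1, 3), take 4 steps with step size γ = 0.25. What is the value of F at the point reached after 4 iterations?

∇F = (8r - s - 1, -r + 10s)
Step 1: at (-1, 3), ∇F = (-12, 31) → (-1, 3) − 0.25·(-12, 31) = (2, -4.75)
Step 2: at (2, -4.75), ∇F = (19.75, -49.5) → (2, -4.75) − 0.25·(19.75, -49.5) = (-2.9375, 7.625)
Step 3: at (-2.9375, 7.625), ∇F = (-32.125, 79.1875) → (-2.9375, 7.625) − 0.25·(-32.125, 79.1875) = (5.09375, -12.171875)
Step 4: at (5.09375, -12.171875), ∇F = (51.921875, -126.8125) → (5.09375, -12.171875) − 0.25·(51.921875, -126.8125) = (-7.88671875, 19.53125)
F(-7.88671875, 19.53125) = 2318.07415771484375

2318.07415771484375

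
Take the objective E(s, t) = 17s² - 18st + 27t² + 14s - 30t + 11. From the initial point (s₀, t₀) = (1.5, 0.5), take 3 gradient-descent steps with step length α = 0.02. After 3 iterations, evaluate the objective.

2.922952398848

∇E = (34s - 18t + 14, -18s + 54t - 30)
(s₁, t₁) = (1.5, 0.5) − 0.02·(56, -30) = (0.38, 1.1)
(s₂, t₂) = (0.38, 1.1) − 0.02·(7.12, 22.56) = (0.2376, 0.6488)
(s₃, t₃) = (0.2376, 0.6488) − 0.02·(10.4, 0.7584) = (0.0296, 0.633632)
E(0.0296, 0.633632) = 2.922952398848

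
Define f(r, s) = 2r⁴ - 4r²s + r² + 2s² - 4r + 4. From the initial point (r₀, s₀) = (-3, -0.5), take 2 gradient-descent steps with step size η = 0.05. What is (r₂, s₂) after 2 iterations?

∇f = (8r³ - 8rs + 2r - 4, -4r² + 4s)
(r₁, s₁) = (-3, -0.5) − 0.05·(-238, -38) = (8.9, 1.4)
(r₂, s₂) = (8.9, 1.4) − 0.05·(5553.872, -311.24) = (-268.7936, 16.962)

(-268.7936, 16.962)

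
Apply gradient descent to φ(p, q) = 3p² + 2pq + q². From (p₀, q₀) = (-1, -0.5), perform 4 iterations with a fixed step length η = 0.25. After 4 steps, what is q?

-0.125

∇φ = (6p + 2q, 2p + 2q)
Step 1: at (-1, -0.5), ∇φ = (-7, -3) → (-1, -0.5) − 0.25·(-7, -3) = (0.75, 0.25)
Step 2: at (0.75, 0.25), ∇φ = (5, 2) → (0.75, 0.25) − 0.25·(5, 2) = (-0.5, -0.25)
Step 3: at (-0.5, -0.25), ∇φ = (-3.5, -1.5) → (-0.5, -0.25) − 0.25·(-3.5, -1.5) = (0.375, 0.125)
Step 4: at (0.375, 0.125), ∇φ = (2.5, 1) → (0.375, 0.125) − 0.25·(2.5, 1) = (-0.25, -0.125)
q = -0.125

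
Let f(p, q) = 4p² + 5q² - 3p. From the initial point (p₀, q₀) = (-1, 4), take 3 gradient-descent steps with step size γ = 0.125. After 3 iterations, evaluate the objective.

∇f = (8p - 3, 10q)
(p₁, q₁) = (-1, 4) − 0.125·(-11, 40) = (0.375, -1)
(p₂, q₂) = (0.375, -1) − 0.125·(0, -10) = (0.375, 0.25)
(p₃, q₃) = (0.375, 0.25) − 0.125·(0, 2.5) = (0.375, -0.0625)
f(0.375, -0.0625) = -0.54296875

-0.54296875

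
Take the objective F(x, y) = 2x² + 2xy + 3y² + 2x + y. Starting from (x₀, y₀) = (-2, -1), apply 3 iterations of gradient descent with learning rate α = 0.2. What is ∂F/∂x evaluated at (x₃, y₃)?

∇F = (4x + 2y + 2, 2x + 6y + 1)
Step 1: at (-2, -1), ∇F = (-8, -9) → (-2, -1) − 0.2·(-8, -9) = (-0.4, 0.8)
Step 2: at (-0.4, 0.8), ∇F = (2, 5) → (-0.4, 0.8) − 0.2·(2, 5) = (-0.8, -0.2)
Step 3: at (-0.8, -0.2), ∇F = (-1.6, -1.8) → (-0.8, -0.2) − 0.2·(-1.6, -1.8) = (-0.48, 0.16)
∂F/∂x at (-0.48, 0.16) = 0.4

0.4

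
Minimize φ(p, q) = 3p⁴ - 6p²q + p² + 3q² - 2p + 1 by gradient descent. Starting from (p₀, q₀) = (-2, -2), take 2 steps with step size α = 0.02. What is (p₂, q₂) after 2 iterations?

(0.4528, -1.0064)

∇φ = (12p³ - 12pq + 2p - 2, -6p² + 6q)
(p₁, q₁) = (-2, -2) − 0.02·(-150, -36) = (1, -1.28)
(p₂, q₂) = (1, -1.28) − 0.02·(27.36, -13.68) = (0.4528, -1.0064)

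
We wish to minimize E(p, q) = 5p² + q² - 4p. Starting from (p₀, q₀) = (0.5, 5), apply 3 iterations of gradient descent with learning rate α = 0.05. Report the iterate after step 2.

(0.425, 4.05)

∇E = (10p - 4, 2q)
Step 1: at (0.5, 5), ∇E = (1, 10) → (0.5, 5) − 0.05·(1, 10) = (0.45, 4.5)
Step 2: at (0.45, 4.5), ∇E = (0.5, 9) → (0.45, 4.5) − 0.05·(0.5, 9) = (0.425, 4.05)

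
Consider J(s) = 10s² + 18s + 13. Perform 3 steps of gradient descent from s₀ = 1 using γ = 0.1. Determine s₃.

J′(s) = 20s + 18
s₁ = 1 − 0.1·38 = -2.8
s₂ = -2.8 − 0.1·(-38) = 1
s₃ = 1 − 0.1·38 = -2.8

-2.8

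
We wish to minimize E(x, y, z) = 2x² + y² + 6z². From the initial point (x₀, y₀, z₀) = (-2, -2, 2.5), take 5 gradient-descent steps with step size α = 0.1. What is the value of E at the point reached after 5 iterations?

0.4778735104

∇E = (4x, 2y, 12z)
(x₁, y₁, z₁) = (-2, -2, 2.5) − 0.1·(-8, -4, 30) = (-1.2, -1.6, -0.5)
(x₂, y₂, z₂) = (-1.2, -1.6, -0.5) − 0.1·(-4.8, -3.2, -6) = (-0.72, -1.28, 0.1)
(x₃, y₃, z₃) = (-0.72, -1.28, 0.1) − 0.1·(-2.88, -2.56, 1.2) = (-0.432, -1.024, -0.02)
(x₄, y₄, z₄) = (-0.432, -1.024, -0.02) − 0.1·(-1.728, -2.048, -0.24) = (-0.2592, -0.8192, 0.004)
(x₅, y₅, z₅) = (-0.2592, -0.8192, 0.004) − 0.1·(-1.0368, -1.6384, 0.048) = (-0.15552, -0.65536, -0.0008)
E(-0.15552, -0.65536, -0.0008) = 0.4778735104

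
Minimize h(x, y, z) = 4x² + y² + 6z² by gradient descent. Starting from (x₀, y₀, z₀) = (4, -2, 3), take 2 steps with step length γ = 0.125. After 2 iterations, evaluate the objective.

4.640625

∇h = (8x, 2y, 12z)
(x₁, y₁, z₁) = (4, -2, 3) − 0.125·(32, -4, 36) = (0, -1.5, -1.5)
(x₂, y₂, z₂) = (0, -1.5, -1.5) − 0.125·(0, -3, -18) = (0, -1.125, 0.75)
h(0, -1.125, 0.75) = 4.640625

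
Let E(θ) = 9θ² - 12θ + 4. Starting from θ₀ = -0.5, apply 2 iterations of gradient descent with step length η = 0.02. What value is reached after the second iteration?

E′(θ) = 18θ - 12
Step 1: E′(-0.5) = -21; θ₁ = -0.5 − 0.02·(-21) = -0.08
Step 2: E′(-0.08) = -13.44; θ₂ = -0.08 − 0.02·(-13.44) = 0.1888

0.1888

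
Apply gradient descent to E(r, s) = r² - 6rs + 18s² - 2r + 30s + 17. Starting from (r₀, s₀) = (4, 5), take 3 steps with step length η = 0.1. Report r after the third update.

∇E = (2r - 6s - 2, -6r + 36s + 30)
(r₁, s₁) = (4, 5) − 0.1·(-24, 186) = (6.4, -13.6)
(r₂, s₂) = (6.4, -13.6) − 0.1·(92.4, -498) = (-2.84, 36.2)
(r₃, s₃) = (-2.84, 36.2) − 0.1·(-224.88, 1350.24) = (19.648, -98.824)
r = 19.648

19.648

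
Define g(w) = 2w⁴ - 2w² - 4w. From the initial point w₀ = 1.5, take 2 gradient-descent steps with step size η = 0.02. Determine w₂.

g′(w) = 8w³ - 4w - 4
w₁ = 1.5 − 0.02·17 = 1.16
w₂ = 1.16 − 0.02·3.847168 = 1.08305664

1.08305664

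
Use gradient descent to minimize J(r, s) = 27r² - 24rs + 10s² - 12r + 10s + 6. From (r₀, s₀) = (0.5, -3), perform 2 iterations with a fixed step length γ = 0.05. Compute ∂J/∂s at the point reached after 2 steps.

-266.76

∇J = (54r - 24s - 12, -24r + 20s + 10)
(r₁, s₁) = (0.5, -3) − 0.05·(87, -62) = (-3.85, 0.1)
(r₂, s₂) = (-3.85, 0.1) − 0.05·(-222.3, 104.4) = (7.265, -5.12)
∂J/∂s at (7.265, -5.12) = -266.76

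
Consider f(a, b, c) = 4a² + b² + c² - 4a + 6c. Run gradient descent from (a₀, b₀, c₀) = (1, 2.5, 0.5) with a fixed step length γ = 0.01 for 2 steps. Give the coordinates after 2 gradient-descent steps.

(0.9232, 2.401, 0.3614)

∇f = (8a - 4, 2b, 2c + 6)
Step 1: at (1, 2.5, 0.5), ∇f = (4, 5, 7) → (1, 2.5, 0.5) − 0.01·(4, 5, 7) = (0.96, 2.45, 0.43)
Step 2: at (0.96, 2.45, 0.43), ∇f = (3.68, 4.9, 6.86) → (0.96, 2.45, 0.43) − 0.01·(3.68, 4.9, 6.86) = (0.9232, 2.401, 0.3614)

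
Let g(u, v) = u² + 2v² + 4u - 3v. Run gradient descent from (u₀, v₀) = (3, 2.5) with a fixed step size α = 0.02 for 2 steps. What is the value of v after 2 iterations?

∇g = (2u + 4, 4v - 3)
(u₁, v₁) = (3, 2.5) − 0.02·(10, 7) = (2.8, 2.36)
(u₂, v₂) = (2.8, 2.36) − 0.02·(9.6, 6.44) = (2.608, 2.2312)
v = 2.2312

2.2312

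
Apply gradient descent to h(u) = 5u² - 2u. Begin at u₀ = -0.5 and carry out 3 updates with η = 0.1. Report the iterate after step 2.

h′(u) = 10u - 2
u₁ = -0.5 − 0.1·(-7) = 0.2
u₂ = 0.2 − 0.1·0 = 0.2

0.2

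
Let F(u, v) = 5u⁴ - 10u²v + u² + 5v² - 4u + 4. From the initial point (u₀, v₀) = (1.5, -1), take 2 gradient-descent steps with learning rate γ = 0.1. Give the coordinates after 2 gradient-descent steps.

(1039.89175, 66.4225)

∇F = (20u³ - 20uv + 2u - 4, -10u² + 10v)
Step 1: at (1.5, -1), ∇F = (96.5, -32.5) → (1.5, -1) − 0.1·(96.5, -32.5) = (-8.15, 2.25)
Step 2: at (-8.15, 2.25), ∇F = (-10480.4175, -641.725) → (-8.15, 2.25) − 0.1·(-10480.4175, -641.725) = (1039.89175, 66.4225)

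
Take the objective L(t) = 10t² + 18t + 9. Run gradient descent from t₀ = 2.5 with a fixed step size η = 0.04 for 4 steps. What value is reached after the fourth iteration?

-0.89456

L′(t) = 20t + 18
Step 1: L′(2.5) = 68; t₁ = 2.5 − 0.04·68 = -0.22
Step 2: L′(-0.22) = 13.6; t₂ = -0.22 − 0.04·13.6 = -0.764
Step 3: L′(-0.764) = 2.72; t₃ = -0.764 − 0.04·2.72 = -0.8728
Step 4: L′(-0.8728) = 0.544; t₄ = -0.8728 − 0.04·0.544 = -0.89456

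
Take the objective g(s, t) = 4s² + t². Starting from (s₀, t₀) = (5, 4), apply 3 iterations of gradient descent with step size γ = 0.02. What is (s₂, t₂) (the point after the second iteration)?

∇g = (8s, 2t)
Step 1: at (5, 4), ∇g = (40, 8) → (5, 4) − 0.02·(40, 8) = (4.2, 3.84)
Step 2: at (4.2, 3.84), ∇g = (33.6, 7.68) → (4.2, 3.84) − 0.02·(33.6, 7.68) = (3.528, 3.6864)

(3.528, 3.6864)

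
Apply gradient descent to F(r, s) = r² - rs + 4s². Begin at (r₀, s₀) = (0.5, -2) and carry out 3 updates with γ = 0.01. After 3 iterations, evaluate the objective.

10.3575347835

∇F = (2r - s, -r + 8s)
(r₁, s₁) = (0.5, -2) − 0.01·(3, -16.5) = (0.47, -1.835)
(r₂, s₂) = (0.47, -1.835) − 0.01·(2.775, -15.15) = (0.44225, -1.6835)
(r₃, s₃) = (0.44225, -1.6835) − 0.01·(2.568, -13.91025) = (0.41657, -1.5443975)
F(0.41657, -1.5443975) = 10.3575347835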